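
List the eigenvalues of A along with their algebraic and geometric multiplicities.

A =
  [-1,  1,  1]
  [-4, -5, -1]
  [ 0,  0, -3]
λ = -3: alg = 3, geom = 1

Step 1 — factor the characteristic polynomial to read off the algebraic multiplicities:
  χ_A(x) = (x + 3)^3

Step 2 — compute geometric multiplicities via the rank-nullity identity g(λ) = n − rank(A − λI):
  rank(A − (-3)·I) = 2, so dim ker(A − (-3)·I) = n − 2 = 1

Summary:
  λ = -3: algebraic multiplicity = 3, geometric multiplicity = 1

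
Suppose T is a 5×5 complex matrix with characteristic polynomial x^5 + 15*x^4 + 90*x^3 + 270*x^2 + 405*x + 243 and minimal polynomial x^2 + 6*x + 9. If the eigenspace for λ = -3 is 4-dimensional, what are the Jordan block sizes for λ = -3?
Block sizes for λ = -3: [2, 1, 1, 1]

Step 1 — from the characteristic polynomial, algebraic multiplicity of λ = -3 is 5. From dim ker(T − (-3)·I) = 4, there are exactly 4 Jordan blocks for λ = -3.
Step 2 — from the minimal polynomial, the factor (x + 3)^2 tells us the largest block for λ = -3 has size 2.
Step 3 — with total size 5, 4 blocks, and largest block 2, the block sizes (in nonincreasing order) are [2, 1, 1, 1].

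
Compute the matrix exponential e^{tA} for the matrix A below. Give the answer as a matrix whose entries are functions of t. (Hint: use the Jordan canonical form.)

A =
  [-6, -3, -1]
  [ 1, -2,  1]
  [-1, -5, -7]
e^{tA} =
  [-t^2*exp(-5*t)/2 - t*exp(-5*t) + exp(-5*t), -t^2*exp(-5*t)/2 - 3*t*exp(-5*t), -t*exp(-5*t)]
  [t^2*exp(-5*t)/2 + t*exp(-5*t), t^2*exp(-5*t)/2 + 3*t*exp(-5*t) + exp(-5*t), t*exp(-5*t)]
  [-t^2*exp(-5*t) - t*exp(-5*t), -t^2*exp(-5*t) - 5*t*exp(-5*t), -2*t*exp(-5*t) + exp(-5*t)]

Strategy: write A = P · J · P⁻¹ where J is a Jordan canonical form, so e^{tA} = P · e^{tJ} · P⁻¹, and e^{tJ} can be computed block-by-block.

A has Jordan form
J =
  [-5,  1,  0]
  [ 0, -5,  1]
  [ 0,  0, -5]
(up to reordering of blocks).

Per-block formulas:
  For a 3×3 Jordan block J_3(-5): exp(t · J_3(-5)) = e^(-5t)·(I + t·N + (t^2/2)·N^2), where N is the 3×3 nilpotent shift.

After assembling e^{tJ} and conjugating by P, we get:

e^{tA} =
  [-t^2*exp(-5*t)/2 - t*exp(-5*t) + exp(-5*t), -t^2*exp(-5*t)/2 - 3*t*exp(-5*t), -t*exp(-5*t)]
  [t^2*exp(-5*t)/2 + t*exp(-5*t), t^2*exp(-5*t)/2 + 3*t*exp(-5*t) + exp(-5*t), t*exp(-5*t)]
  [-t^2*exp(-5*t) - t*exp(-5*t), -t^2*exp(-5*t) - 5*t*exp(-5*t), -2*t*exp(-5*t) + exp(-5*t)]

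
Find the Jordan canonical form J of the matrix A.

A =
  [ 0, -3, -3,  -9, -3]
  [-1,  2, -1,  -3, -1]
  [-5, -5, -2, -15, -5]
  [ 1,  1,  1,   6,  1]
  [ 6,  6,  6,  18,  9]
J_2(3) ⊕ J_1(3) ⊕ J_1(3) ⊕ J_1(3)

The characteristic polynomial is
  det(x·I − A) = x^5 - 15*x^4 + 90*x^3 - 270*x^2 + 405*x - 243 = (x - 3)^5

Eigenvalues and multiplicities (the geometric multiplicity of λ is n − rank(A − λI), which equals the number of Jordan blocks for λ):
  λ = 3: algebraic multiplicity = 5, geometric multiplicity = 4

Determining the block sizes for each eigenvalue:
  λ = 3: 4 blocks summing to 5 forces exactly one block of size 2 and the rest size 1 → block sizes [2, 1, 1, 1]

Assembling the blocks gives a Jordan form
J =
  [3, 1, 0, 0, 0]
  [0, 3, 0, 0, 0]
  [0, 0, 3, 0, 0]
  [0, 0, 0, 3, 0]
  [0, 0, 0, 0, 3]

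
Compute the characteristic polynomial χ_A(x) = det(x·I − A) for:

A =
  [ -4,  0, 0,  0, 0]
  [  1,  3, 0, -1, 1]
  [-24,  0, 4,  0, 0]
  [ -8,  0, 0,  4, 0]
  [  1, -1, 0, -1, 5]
x^5 - 12*x^4 + 32*x^3 + 128*x^2 - 768*x + 1024

Expanding det(x·I − A) (e.g. by cofactor expansion or by noting that A is similar to its Jordan form J, which has the same characteristic polynomial as A) gives
  χ_A(x) = x^5 - 12*x^4 + 32*x^3 + 128*x^2 - 768*x + 1024
which factors as (x - 4)^4*(x + 4). The eigenvalues (with algebraic multiplicities) are λ = -4 with multiplicity 1, λ = 4 with multiplicity 4.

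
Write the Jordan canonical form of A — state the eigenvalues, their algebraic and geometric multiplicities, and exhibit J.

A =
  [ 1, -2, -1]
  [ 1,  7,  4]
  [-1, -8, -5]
J_1(-1) ⊕ J_2(2)

The characteristic polynomial is
  det(x·I − A) = x^3 - 3*x^2 + 4 = (x - 2)^2*(x + 1)

Eigenvalues and multiplicities (the geometric multiplicity of λ is n − rank(A − λI), which equals the number of Jordan blocks for λ):
  λ = -1: algebraic multiplicity = 1, geometric multiplicity = 1
  λ = 2: algebraic multiplicity = 2, geometric multiplicity = 1

Determining the block sizes for each eigenvalue:
  λ = -1: one block (gm = 1), so the single block has size am = 1 → block sizes [1]
  λ = 2: one block (gm = 1), so the single block has size am = 2 → block sizes [2]

Assembling the blocks gives a Jordan form
J =
  [-1, 0, 0]
  [ 0, 2, 1]
  [ 0, 0, 2]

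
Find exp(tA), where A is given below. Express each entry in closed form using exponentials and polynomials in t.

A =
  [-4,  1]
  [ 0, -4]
e^{tA} =
  [exp(-4*t), t*exp(-4*t)]
  [0, exp(-4*t)]

Strategy: write A = P · J · P⁻¹ where J is a Jordan canonical form, so e^{tA} = P · e^{tJ} · P⁻¹, and e^{tJ} can be computed block-by-block.

A has Jordan form
J =
  [-4,  1]
  [ 0, -4]
(up to reordering of blocks).

Per-block formulas:
  For a 2×2 Jordan block J_2(-4): exp(t · J_2(-4)) = e^(-4t)·(I + t·N), where N is the 2×2 nilpotent shift.

After assembling e^{tJ} and conjugating by P, we get:

e^{tA} =
  [exp(-4*t), t*exp(-4*t)]
  [0, exp(-4*t)]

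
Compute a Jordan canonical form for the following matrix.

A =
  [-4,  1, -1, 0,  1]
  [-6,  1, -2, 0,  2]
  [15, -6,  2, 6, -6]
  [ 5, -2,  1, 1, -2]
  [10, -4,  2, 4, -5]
J_3(-1) ⊕ J_1(-1) ⊕ J_1(-1)

The characteristic polynomial is
  det(x·I − A) = x^5 + 5*x^4 + 10*x^3 + 10*x^2 + 5*x + 1 = (x + 1)^5

Eigenvalues and multiplicities (the geometric multiplicity of λ is n − rank(A − λI), which equals the number of Jordan blocks for λ):
  λ = -1: algebraic multiplicity = 5, geometric multiplicity = 3

Determining the block sizes for each eigenvalue:
  λ = -1: with am = 5 and gm = 3, the partition is not yet determined (e.g. several partitions of 5 into 3 parts exist). Let N = A − (-1)·I. Computing rank(N^1) = 2, rank(N^2) = 1, rank(N^3) = 0; the number of blocks of size ≥ j is rank(N^{j−1}) − rank(N^j), giving [3, 1, 1]. So we have 1 block(s) of size 3, 2 block(s) of size 1 → block sizes [3, 1, 1]

Assembling the blocks gives a Jordan form
J =
  [-1,  1,  0,  0,  0]
  [ 0, -1,  1,  0,  0]
  [ 0,  0, -1,  0,  0]
  [ 0,  0,  0, -1,  0]
  [ 0,  0,  0,  0, -1]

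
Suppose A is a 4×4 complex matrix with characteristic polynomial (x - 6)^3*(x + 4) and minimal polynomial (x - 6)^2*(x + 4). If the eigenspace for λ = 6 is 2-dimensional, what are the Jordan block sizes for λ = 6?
Block sizes for λ = 6: [2, 1]

Step 1 — from the characteristic polynomial, algebraic multiplicity of λ = 6 is 3. From dim ker(A − (6)·I) = 2, there are exactly 2 Jordan blocks for λ = 6.
Step 2 — from the minimal polynomial, the factor (x − 6)^2 tells us the largest block for λ = 6 has size 2.
Step 3 — with total size 3, 2 blocks, and largest block 2, the block sizes (in nonincreasing order) are [2, 1].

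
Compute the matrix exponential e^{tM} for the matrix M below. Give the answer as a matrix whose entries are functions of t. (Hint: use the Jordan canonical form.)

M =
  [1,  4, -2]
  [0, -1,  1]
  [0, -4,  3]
e^{tM} =
  [exp(t), 4*t*exp(t), -2*t*exp(t)]
  [0, -2*t*exp(t) + exp(t), t*exp(t)]
  [0, -4*t*exp(t), 2*t*exp(t) + exp(t)]

Strategy: write M = P · J · P⁻¹ where J is a Jordan canonical form, so e^{tM} = P · e^{tJ} · P⁻¹, and e^{tJ} can be computed block-by-block.

M has Jordan form
J =
  [1, 1, 0]
  [0, 1, 0]
  [0, 0, 1]
(up to reordering of blocks).

Per-block formulas:
  For a 2×2 Jordan block J_2(1): exp(t · J_2(1)) = e^(1t)·(I + t·N), where N is the 2×2 nilpotent shift.
  For a 1×1 block at λ = 1: exp(t · [1]) = [e^(1t)].

After assembling e^{tJ} and conjugating by P, we get:

e^{tM} =
  [exp(t), 4*t*exp(t), -2*t*exp(t)]
  [0, -2*t*exp(t) + exp(t), t*exp(t)]
  [0, -4*t*exp(t), 2*t*exp(t) + exp(t)]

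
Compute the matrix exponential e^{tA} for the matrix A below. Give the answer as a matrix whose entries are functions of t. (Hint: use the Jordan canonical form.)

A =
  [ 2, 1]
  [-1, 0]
e^{tA} =
  [t*exp(t) + exp(t), t*exp(t)]
  [-t*exp(t), -t*exp(t) + exp(t)]

Strategy: write A = P · J · P⁻¹ where J is a Jordan canonical form, so e^{tA} = P · e^{tJ} · P⁻¹, and e^{tJ} can be computed block-by-block.

A has Jordan form
J =
  [1, 1]
  [0, 1]
(up to reordering of blocks).

Per-block formulas:
  For a 2×2 Jordan block J_2(1): exp(t · J_2(1)) = e^(1t)·(I + t·N), where N is the 2×2 nilpotent shift.

After assembling e^{tJ} and conjugating by P, we get:

e^{tA} =
  [t*exp(t) + exp(t), t*exp(t)]
  [-t*exp(t), -t*exp(t) + exp(t)]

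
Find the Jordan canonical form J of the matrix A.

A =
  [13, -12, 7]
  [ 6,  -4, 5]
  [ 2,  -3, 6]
J_3(5)

The characteristic polynomial is
  det(x·I − A) = x^3 - 15*x^2 + 75*x - 125 = (x - 5)^3

Eigenvalues and multiplicities (the geometric multiplicity of λ is n − rank(A − λI), which equals the number of Jordan blocks for λ):
  λ = 5: algebraic multiplicity = 3, geometric multiplicity = 1

Determining the block sizes for each eigenvalue:
  λ = 5: one block (gm = 1), so the single block has size am = 3 → block sizes [3]

Assembling the blocks gives a Jordan form
J =
  [5, 1, 0]
  [0, 5, 1]
  [0, 0, 5]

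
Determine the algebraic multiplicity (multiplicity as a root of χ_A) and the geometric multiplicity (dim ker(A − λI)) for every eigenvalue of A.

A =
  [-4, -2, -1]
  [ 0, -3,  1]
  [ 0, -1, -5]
λ = -4: alg = 3, geom = 1

Step 1 — factor the characteristic polynomial to read off the algebraic multiplicities:
  χ_A(x) = (x + 4)^3

Step 2 — compute geometric multiplicities via the rank-nullity identity g(λ) = n − rank(A − λI):
  rank(A − (-4)·I) = 2, so dim ker(A − (-4)·I) = n − 2 = 1

Summary:
  λ = -4: algebraic multiplicity = 3, geometric multiplicity = 1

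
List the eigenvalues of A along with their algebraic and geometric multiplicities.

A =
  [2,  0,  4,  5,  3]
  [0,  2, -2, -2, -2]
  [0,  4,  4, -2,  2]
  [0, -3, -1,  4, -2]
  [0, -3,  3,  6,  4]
λ = 2: alg = 2, geom = 1; λ = 4: alg = 3, geom = 2

Step 1 — factor the characteristic polynomial to read off the algebraic multiplicities:
  χ_A(x) = (x - 4)^3*(x - 2)^2

Step 2 — compute geometric multiplicities via the rank-nullity identity g(λ) = n − rank(A − λI):
  rank(A − (2)·I) = 4, so dim ker(A − (2)·I) = n − 4 = 1
  rank(A − (4)·I) = 3, so dim ker(A − (4)·I) = n − 3 = 2

Summary:
  λ = 2: algebraic multiplicity = 2, geometric multiplicity = 1
  λ = 4: algebraic multiplicity = 3, geometric multiplicity = 2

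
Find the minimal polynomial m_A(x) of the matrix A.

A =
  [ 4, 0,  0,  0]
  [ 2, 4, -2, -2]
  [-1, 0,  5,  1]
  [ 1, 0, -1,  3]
x^2 - 8*x + 16

The characteristic polynomial is χ_A(x) = (x - 4)^4, so the eigenvalues are known. The minimal polynomial is
  m_A(x) = Π_λ (x − λ)^{k_λ}
where k_λ is the size of the *largest* Jordan block for λ (equivalently, the smallest k with (A − λI)^k v = 0 for every generalised eigenvector v of λ).

  λ = 4: largest Jordan block has size 2, contributing (x − 4)^2

So m_A(x) = (x - 4)^2 = x^2 - 8*x + 16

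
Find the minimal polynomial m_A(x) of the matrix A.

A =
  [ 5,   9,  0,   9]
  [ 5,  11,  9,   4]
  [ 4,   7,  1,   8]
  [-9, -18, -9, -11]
x^4 - 6*x^3 + x^2 + 24*x + 16

The characteristic polynomial is χ_A(x) = (x - 4)^2*(x + 1)^2, so the eigenvalues are known. The minimal polynomial is
  m_A(x) = Π_λ (x − λ)^{k_λ}
where k_λ is the size of the *largest* Jordan block for λ (equivalently, the smallest k with (A − λI)^k v = 0 for every generalised eigenvector v of λ).

  λ = -1: largest Jordan block has size 2, contributing (x + 1)^2
  λ = 4: largest Jordan block has size 2, contributing (x − 4)^2

So m_A(x) = (x - 4)^2*(x + 1)^2 = x^4 - 6*x^3 + x^2 + 24*x + 16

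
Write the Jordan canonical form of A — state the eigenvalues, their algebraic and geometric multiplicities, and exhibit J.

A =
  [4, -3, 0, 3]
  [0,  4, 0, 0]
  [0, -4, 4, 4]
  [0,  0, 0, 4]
J_2(4) ⊕ J_1(4) ⊕ J_1(4)

The characteristic polynomial is
  det(x·I − A) = x^4 - 16*x^3 + 96*x^2 - 256*x + 256 = (x - 4)^4

Eigenvalues and multiplicities (the geometric multiplicity of λ is n − rank(A − λI), which equals the number of Jordan blocks for λ):
  λ = 4: algebraic multiplicity = 4, geometric multiplicity = 3

Determining the block sizes for each eigenvalue:
  λ = 4: 3 blocks summing to 4 forces exactly one block of size 2 and the rest size 1 → block sizes [2, 1, 1]

Assembling the blocks gives a Jordan form
J =
  [4, 1, 0, 0]
  [0, 4, 0, 0]
  [0, 0, 4, 0]
  [0, 0, 0, 4]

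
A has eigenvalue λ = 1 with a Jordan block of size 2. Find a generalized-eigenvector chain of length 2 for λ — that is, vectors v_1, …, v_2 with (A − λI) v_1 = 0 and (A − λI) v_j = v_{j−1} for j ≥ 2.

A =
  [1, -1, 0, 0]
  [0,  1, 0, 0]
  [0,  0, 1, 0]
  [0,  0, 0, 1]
A Jordan chain for λ = 1 of length 2:
v_1 = (-1, 0, 0, 0)ᵀ
v_2 = (0, 1, 0, 0)ᵀ

Let N = A − (1)·I. We want v_2 with N^2 v_2 = 0 but N^1 v_2 ≠ 0; then v_{j-1} := N · v_j for j = 2, …, 2.

Pick v_2 = (0, 1, 0, 0)ᵀ.
Then v_1 = N · v_2 = (-1, 0, 0, 0)ᵀ.

Sanity check: (A − (1)·I) v_1 = (0, 0, 0, 0)ᵀ = 0. ✓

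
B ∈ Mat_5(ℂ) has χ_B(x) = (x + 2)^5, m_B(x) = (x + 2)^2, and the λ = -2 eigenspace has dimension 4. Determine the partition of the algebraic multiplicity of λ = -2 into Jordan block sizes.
Block sizes for λ = -2: [2, 1, 1, 1]

Step 1 — from the characteristic polynomial, algebraic multiplicity of λ = -2 is 5. From dim ker(B − (-2)·I) = 4, there are exactly 4 Jordan blocks for λ = -2.
Step 2 — from the minimal polynomial, the factor (x + 2)^2 tells us the largest block for λ = -2 has size 2.
Step 3 — with total size 5, 4 blocks, and largest block 2, the block sizes (in nonincreasing order) are [2, 1, 1, 1].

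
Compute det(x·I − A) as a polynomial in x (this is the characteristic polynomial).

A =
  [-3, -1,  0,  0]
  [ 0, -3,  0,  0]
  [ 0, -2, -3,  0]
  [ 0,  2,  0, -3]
x^4 + 12*x^3 + 54*x^2 + 108*x + 81

Expanding det(x·I − A) (e.g. by cofactor expansion or by noting that A is similar to its Jordan form J, which has the same characteristic polynomial as A) gives
  χ_A(x) = x^4 + 12*x^3 + 54*x^2 + 108*x + 81
which factors as (x + 3)^4. The eigenvalues (with algebraic multiplicities) are λ = -3 with multiplicity 4.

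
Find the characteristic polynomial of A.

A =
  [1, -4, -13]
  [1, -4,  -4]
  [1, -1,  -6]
x^3 + 9*x^2 + 27*x + 27

Expanding det(x·I − A) (e.g. by cofactor expansion or by noting that A is similar to its Jordan form J, which has the same characteristic polynomial as A) gives
  χ_A(x) = x^3 + 9*x^2 + 27*x + 27
which factors as (x + 3)^3. The eigenvalues (with algebraic multiplicities) are λ = -3 with multiplicity 3.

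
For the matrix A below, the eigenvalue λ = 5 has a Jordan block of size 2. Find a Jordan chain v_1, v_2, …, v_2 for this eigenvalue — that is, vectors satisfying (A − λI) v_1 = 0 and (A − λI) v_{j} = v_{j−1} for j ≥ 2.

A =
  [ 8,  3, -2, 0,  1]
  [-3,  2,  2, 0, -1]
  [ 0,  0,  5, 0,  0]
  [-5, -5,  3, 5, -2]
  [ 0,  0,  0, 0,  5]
A Jordan chain for λ = 5 of length 2:
v_1 = (3, -3, 0, -5, 0)ᵀ
v_2 = (1, 0, 0, 0, 0)ᵀ

Let N = A − (5)·I. We want v_2 with N^2 v_2 = 0 but N^1 v_2 ≠ 0; then v_{j-1} := N · v_j for j = 2, …, 2.

Pick v_2 = (1, 0, 0, 0, 0)ᵀ.
Then v_1 = N · v_2 = (3, -3, 0, -5, 0)ᵀ.

Sanity check: (A − (5)·I) v_1 = (0, 0, 0, 0, 0)ᵀ = 0. ✓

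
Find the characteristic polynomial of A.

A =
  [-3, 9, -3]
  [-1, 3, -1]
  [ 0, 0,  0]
x^3

Expanding det(x·I − A) (e.g. by cofactor expansion or by noting that A is similar to its Jordan form J, which has the same characteristic polynomial as A) gives
  χ_A(x) = x^3
which factors as x^3. The eigenvalues (with algebraic multiplicities) are λ = 0 with multiplicity 3.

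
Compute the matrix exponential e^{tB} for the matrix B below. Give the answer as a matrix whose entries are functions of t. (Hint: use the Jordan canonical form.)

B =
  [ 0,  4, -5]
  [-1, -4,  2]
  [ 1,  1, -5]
e^{tB} =
  [3*t*exp(-3*t) + exp(-3*t), 3*t^2*exp(-3*t)/2 + 4*t*exp(-3*t), 3*t^2*exp(-3*t)/2 - 5*t*exp(-3*t)]
  [-t*exp(-3*t), -t^2*exp(-3*t)/2 - t*exp(-3*t) + exp(-3*t), -t^2*exp(-3*t)/2 + 2*t*exp(-3*t)]
  [t*exp(-3*t), t^2*exp(-3*t)/2 + t*exp(-3*t), t^2*exp(-3*t)/2 - 2*t*exp(-3*t) + exp(-3*t)]

Strategy: write B = P · J · P⁻¹ where J is a Jordan canonical form, so e^{tB} = P · e^{tJ} · P⁻¹, and e^{tJ} can be computed block-by-block.

B has Jordan form
J =
  [-3,  1,  0]
  [ 0, -3,  1]
  [ 0,  0, -3]
(up to reordering of blocks).

Per-block formulas:
  For a 3×3 Jordan block J_3(-3): exp(t · J_3(-3)) = e^(-3t)·(I + t·N + (t^2/2)·N^2), where N is the 3×3 nilpotent shift.

After assembling e^{tJ} and conjugating by P, we get:

e^{tB} =
  [3*t*exp(-3*t) + exp(-3*t), 3*t^2*exp(-3*t)/2 + 4*t*exp(-3*t), 3*t^2*exp(-3*t)/2 - 5*t*exp(-3*t)]
  [-t*exp(-3*t), -t^2*exp(-3*t)/2 - t*exp(-3*t) + exp(-3*t), -t^2*exp(-3*t)/2 + 2*t*exp(-3*t)]
  [t*exp(-3*t), t^2*exp(-3*t)/2 + t*exp(-3*t), t^2*exp(-3*t)/2 - 2*t*exp(-3*t) + exp(-3*t)]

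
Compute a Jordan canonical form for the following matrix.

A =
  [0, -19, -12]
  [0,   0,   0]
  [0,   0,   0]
J_2(0) ⊕ J_1(0)

The characteristic polynomial is
  det(x·I − A) = x^3

Eigenvalues and multiplicities (the geometric multiplicity of λ is n − rank(A − λI), which equals the number of Jordan blocks for λ):
  λ = 0: algebraic multiplicity = 3, geometric multiplicity = 2

Determining the block sizes for each eigenvalue:
  λ = 0: 2 blocks summing to 3 forces exactly one block of size 2 and the rest size 1 → block sizes [2, 1]

Assembling the blocks gives a Jordan form
J =
  [0, 1, 0]
  [0, 0, 0]
  [0, 0, 0]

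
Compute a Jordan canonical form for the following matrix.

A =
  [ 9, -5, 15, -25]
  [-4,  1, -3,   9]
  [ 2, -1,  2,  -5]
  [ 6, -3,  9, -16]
J_3(-1) ⊕ J_1(-1)

The characteristic polynomial is
  det(x·I − A) = x^4 + 4*x^3 + 6*x^2 + 4*x + 1 = (x + 1)^4

Eigenvalues and multiplicities (the geometric multiplicity of λ is n − rank(A − λI), which equals the number of Jordan blocks for λ):
  λ = -1: algebraic multiplicity = 4, geometric multiplicity = 2

Determining the block sizes for each eigenvalue:
  λ = -1: with am = 4 and gm = 2, the partition is not yet determined (e.g. several partitions of 4 into 2 parts exist). Let N = A − (-1)·I. Computing rank(N^1) = 2, rank(N^2) = 1, rank(N^3) = 0; the number of blocks of size ≥ j is rank(N^{j−1}) − rank(N^j), giving [2, 1, 1]. So we have 1 block(s) of size 3, 1 block(s) of size 1 → block sizes [3, 1]

Assembling the blocks gives a Jordan form
J =
  [-1,  1,  0,  0]
  [ 0, -1,  1,  0]
  [ 0,  0, -1,  0]
  [ 0,  0,  0, -1]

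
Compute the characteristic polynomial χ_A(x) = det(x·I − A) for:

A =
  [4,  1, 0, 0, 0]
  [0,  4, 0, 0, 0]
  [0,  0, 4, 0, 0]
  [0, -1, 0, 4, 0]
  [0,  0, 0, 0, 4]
x^5 - 20*x^4 + 160*x^3 - 640*x^2 + 1280*x - 1024

Expanding det(x·I − A) (e.g. by cofactor expansion or by noting that A is similar to its Jordan form J, which has the same characteristic polynomial as A) gives
  χ_A(x) = x^5 - 20*x^4 + 160*x^3 - 640*x^2 + 1280*x - 1024
which factors as (x - 4)^5. The eigenvalues (with algebraic multiplicities) are λ = 4 with multiplicity 5.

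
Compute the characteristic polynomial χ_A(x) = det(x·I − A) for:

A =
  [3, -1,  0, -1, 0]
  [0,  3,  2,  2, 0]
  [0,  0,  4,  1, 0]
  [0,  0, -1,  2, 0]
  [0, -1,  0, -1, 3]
x^5 - 15*x^4 + 90*x^3 - 270*x^2 + 405*x - 243

Expanding det(x·I − A) (e.g. by cofactor expansion or by noting that A is similar to its Jordan form J, which has the same characteristic polynomial as A) gives
  χ_A(x) = x^5 - 15*x^4 + 90*x^3 - 270*x^2 + 405*x - 243
which factors as (x - 3)^5. The eigenvalues (with algebraic multiplicities) are λ = 3 with multiplicity 5.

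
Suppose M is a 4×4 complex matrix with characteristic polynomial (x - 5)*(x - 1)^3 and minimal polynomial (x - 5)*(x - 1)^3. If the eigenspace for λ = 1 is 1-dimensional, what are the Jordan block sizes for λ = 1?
Block sizes for λ = 1: [3]

Step 1 — from the characteristic polynomial, algebraic multiplicity of λ = 1 is 3. From dim ker(M − (1)·I) = 1, there are exactly 1 Jordan blocks for λ = 1.
Step 2 — from the minimal polynomial, the factor (x − 1)^3 tells us the largest block for λ = 1 has size 3.
Step 3 — with total size 3, 1 blocks, and largest block 3, the block sizes (in nonincreasing order) are [3].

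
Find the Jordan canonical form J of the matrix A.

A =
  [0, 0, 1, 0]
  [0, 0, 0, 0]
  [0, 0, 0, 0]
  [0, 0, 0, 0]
J_2(0) ⊕ J_1(0) ⊕ J_1(0)

The characteristic polynomial is
  det(x·I − A) = x^4

Eigenvalues and multiplicities (the geometric multiplicity of λ is n − rank(A − λI), which equals the number of Jordan blocks for λ):
  λ = 0: algebraic multiplicity = 4, geometric multiplicity = 3

Determining the block sizes for each eigenvalue:
  λ = 0: 3 blocks summing to 4 forces exactly one block of size 2 and the rest size 1 → block sizes [2, 1, 1]

Assembling the blocks gives a Jordan form
J =
  [0, 1, 0, 0]
  [0, 0, 0, 0]
  [0, 0, 0, 0]
  [0, 0, 0, 0]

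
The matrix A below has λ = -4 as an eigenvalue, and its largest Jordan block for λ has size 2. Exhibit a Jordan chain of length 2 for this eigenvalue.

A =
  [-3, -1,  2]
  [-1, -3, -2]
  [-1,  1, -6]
A Jordan chain for λ = -4 of length 2:
v_1 = (1, -1, -1)ᵀ
v_2 = (1, 0, 0)ᵀ

Let N = A − (-4)·I. We want v_2 with N^2 v_2 = 0 but N^1 v_2 ≠ 0; then v_{j-1} := N · v_j for j = 2, …, 2.

Pick v_2 = (1, 0, 0)ᵀ.
Then v_1 = N · v_2 = (1, -1, -1)ᵀ.

Sanity check: (A − (-4)·I) v_1 = (0, 0, 0)ᵀ = 0. ✓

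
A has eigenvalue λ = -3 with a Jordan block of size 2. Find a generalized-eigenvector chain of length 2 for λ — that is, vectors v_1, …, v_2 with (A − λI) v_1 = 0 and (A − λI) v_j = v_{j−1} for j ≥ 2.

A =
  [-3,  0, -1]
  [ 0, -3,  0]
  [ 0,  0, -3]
A Jordan chain for λ = -3 of length 2:
v_1 = (-1, 0, 0)ᵀ
v_2 = (0, 0, 1)ᵀ

Let N = A − (-3)·I. We want v_2 with N^2 v_2 = 0 but N^1 v_2 ≠ 0; then v_{j-1} := N · v_j for j = 2, …, 2.

Pick v_2 = (0, 0, 1)ᵀ.
Then v_1 = N · v_2 = (-1, 0, 0)ᵀ.

Sanity check: (A − (-3)·I) v_1 = (0, 0, 0)ᵀ = 0. ✓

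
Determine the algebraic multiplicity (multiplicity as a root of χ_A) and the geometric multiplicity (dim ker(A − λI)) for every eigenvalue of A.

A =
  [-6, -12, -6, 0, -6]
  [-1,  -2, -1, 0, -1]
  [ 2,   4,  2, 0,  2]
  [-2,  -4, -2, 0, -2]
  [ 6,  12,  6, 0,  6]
λ = 0: alg = 5, geom = 4

Step 1 — factor the characteristic polynomial to read off the algebraic multiplicities:
  χ_A(x) = x^5

Step 2 — compute geometric multiplicities via the rank-nullity identity g(λ) = n − rank(A − λI):
  rank(A − (0)·I) = 1, so dim ker(A − (0)·I) = n − 1 = 4

Summary:
  λ = 0: algebraic multiplicity = 5, geometric multiplicity = 4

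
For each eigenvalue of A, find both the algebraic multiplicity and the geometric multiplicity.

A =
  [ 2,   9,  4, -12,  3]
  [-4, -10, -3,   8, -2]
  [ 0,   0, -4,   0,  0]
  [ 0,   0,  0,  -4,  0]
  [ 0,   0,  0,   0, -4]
λ = -4: alg = 5, geom = 3

Step 1 — factor the characteristic polynomial to read off the algebraic multiplicities:
  χ_A(x) = (x + 4)^5

Step 2 — compute geometric multiplicities via the rank-nullity identity g(λ) = n − rank(A − λI):
  rank(A − (-4)·I) = 2, so dim ker(A − (-4)·I) = n − 2 = 3

Summary:
  λ = -4: algebraic multiplicity = 5, geometric multiplicity = 3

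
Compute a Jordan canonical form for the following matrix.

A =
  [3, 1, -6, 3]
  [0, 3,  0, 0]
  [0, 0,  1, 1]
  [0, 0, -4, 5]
J_2(3) ⊕ J_2(3)

The characteristic polynomial is
  det(x·I − A) = x^4 - 12*x^3 + 54*x^2 - 108*x + 81 = (x - 3)^4

Eigenvalues and multiplicities (the geometric multiplicity of λ is n − rank(A − λI), which equals the number of Jordan blocks for λ):
  λ = 3: algebraic multiplicity = 4, geometric multiplicity = 2

Determining the block sizes for each eigenvalue:
  λ = 3: with am = 4 and gm = 2, the partition is not yet determined (e.g. several partitions of 4 into 2 parts exist). Let N = A − (3)·I. Computing rank(N^1) = 2, rank(N^2) = 0; the number of blocks of size ≥ j is rank(N^{j−1}) − rank(N^j), giving [2, 2]. So we have 2 block(s) of size 2 → block sizes [2, 2]

Assembling the blocks gives a Jordan form
J =
  [3, 1, 0, 0]
  [0, 3, 0, 0]
  [0, 0, 3, 1]
  [0, 0, 0, 3]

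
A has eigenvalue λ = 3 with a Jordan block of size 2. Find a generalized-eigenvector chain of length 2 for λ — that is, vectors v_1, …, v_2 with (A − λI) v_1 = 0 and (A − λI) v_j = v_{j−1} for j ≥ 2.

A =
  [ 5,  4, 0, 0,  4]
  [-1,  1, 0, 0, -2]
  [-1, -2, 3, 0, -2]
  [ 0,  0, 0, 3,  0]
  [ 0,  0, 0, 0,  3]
A Jordan chain for λ = 3 of length 2:
v_1 = (2, -1, -1, 0, 0)ᵀ
v_2 = (1, 0, 0, 0, 0)ᵀ

Let N = A − (3)·I. We want v_2 with N^2 v_2 = 0 but N^1 v_2 ≠ 0; then v_{j-1} := N · v_j for j = 2, …, 2.

Pick v_2 = (1, 0, 0, 0, 0)ᵀ.
Then v_1 = N · v_2 = (2, -1, -1, 0, 0)ᵀ.

Sanity check: (A − (3)·I) v_1 = (0, 0, 0, 0, 0)ᵀ = 0. ✓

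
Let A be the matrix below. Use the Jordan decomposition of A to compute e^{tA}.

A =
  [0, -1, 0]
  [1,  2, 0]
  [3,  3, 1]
e^{tA} =
  [-t*exp(t) + exp(t), -t*exp(t), 0]
  [t*exp(t), t*exp(t) + exp(t), 0]
  [3*t*exp(t), 3*t*exp(t), exp(t)]

Strategy: write A = P · J · P⁻¹ where J is a Jordan canonical form, so e^{tA} = P · e^{tJ} · P⁻¹, and e^{tJ} can be computed block-by-block.

A has Jordan form
J =
  [1, 1, 0]
  [0, 1, 0]
  [0, 0, 1]
(up to reordering of blocks).

Per-block formulas:
  For a 1×1 block at λ = 1: exp(t · [1]) = [e^(1t)].
  For a 2×2 Jordan block J_2(1): exp(t · J_2(1)) = e^(1t)·(I + t·N), where N is the 2×2 nilpotent shift.

After assembling e^{tJ} and conjugating by P, we get:

e^{tA} =
  [-t*exp(t) + exp(t), -t*exp(t), 0]
  [t*exp(t), t*exp(t) + exp(t), 0]
  [3*t*exp(t), 3*t*exp(t), exp(t)]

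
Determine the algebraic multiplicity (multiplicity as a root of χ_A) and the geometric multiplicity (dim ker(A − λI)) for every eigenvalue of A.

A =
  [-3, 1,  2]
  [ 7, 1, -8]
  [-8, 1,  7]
λ = 0: alg = 2, geom = 1; λ = 5: alg = 1, geom = 1

Step 1 — factor the characteristic polynomial to read off the algebraic multiplicities:
  χ_A(x) = x^2*(x - 5)

Step 2 — compute geometric multiplicities via the rank-nullity identity g(λ) = n − rank(A − λI):
  rank(A − (0)·I) = 2, so dim ker(A − (0)·I) = n − 2 = 1
  rank(A − (5)·I) = 2, so dim ker(A − (5)·I) = n − 2 = 1

Summary:
  λ = 0: algebraic multiplicity = 2, geometric multiplicity = 1
  λ = 5: algebraic multiplicity = 1, geometric multiplicity = 1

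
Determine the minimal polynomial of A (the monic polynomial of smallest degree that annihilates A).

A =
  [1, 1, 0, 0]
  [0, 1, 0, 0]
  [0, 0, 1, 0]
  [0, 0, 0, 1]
x^2 - 2*x + 1

The characteristic polynomial is χ_A(x) = (x - 1)^4, so the eigenvalues are known. The minimal polynomial is
  m_A(x) = Π_λ (x − λ)^{k_λ}
where k_λ is the size of the *largest* Jordan block for λ (equivalently, the smallest k with (A − λI)^k v = 0 for every generalised eigenvector v of λ).

  λ = 1: largest Jordan block has size 2, contributing (x − 1)^2

So m_A(x) = (x - 1)^2 = x^2 - 2*x + 1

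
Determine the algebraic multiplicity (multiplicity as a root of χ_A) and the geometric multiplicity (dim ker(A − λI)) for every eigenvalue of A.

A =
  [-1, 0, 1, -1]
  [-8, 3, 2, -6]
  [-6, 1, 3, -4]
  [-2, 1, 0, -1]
λ = 1: alg = 4, geom = 2

Step 1 — factor the characteristic polynomial to read off the algebraic multiplicities:
  χ_A(x) = (x - 1)^4

Step 2 — compute geometric multiplicities via the rank-nullity identity g(λ) = n − rank(A − λI):
  rank(A − (1)·I) = 2, so dim ker(A − (1)·I) = n − 2 = 2

Summary:
  λ = 1: algebraic multiplicity = 4, geometric multiplicity = 2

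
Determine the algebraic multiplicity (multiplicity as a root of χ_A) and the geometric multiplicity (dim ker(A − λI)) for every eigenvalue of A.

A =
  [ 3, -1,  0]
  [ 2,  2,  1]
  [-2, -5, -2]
λ = 1: alg = 3, geom = 1

Step 1 — factor the characteristic polynomial to read off the algebraic multiplicities:
  χ_A(x) = (x - 1)^3

Step 2 — compute geometric multiplicities via the rank-nullity identity g(λ) = n − rank(A − λI):
  rank(A − (1)·I) = 2, so dim ker(A − (1)·I) = n − 2 = 1

Summary:
  λ = 1: algebraic multiplicity = 3, geometric multiplicity = 1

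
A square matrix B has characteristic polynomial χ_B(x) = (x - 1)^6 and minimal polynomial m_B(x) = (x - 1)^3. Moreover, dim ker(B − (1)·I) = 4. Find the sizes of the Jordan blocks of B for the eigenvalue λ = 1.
Block sizes for λ = 1: [3, 1, 1, 1]

Step 1 — from the characteristic polynomial, algebraic multiplicity of λ = 1 is 6. From dim ker(B − (1)·I) = 4, there are exactly 4 Jordan blocks for λ = 1.
Step 2 — from the minimal polynomial, the factor (x − 1)^3 tells us the largest block for λ = 1 has size 3.
Step 3 — with total size 6, 4 blocks, and largest block 3, the block sizes (in nonincreasing order) are [3, 1, 1, 1].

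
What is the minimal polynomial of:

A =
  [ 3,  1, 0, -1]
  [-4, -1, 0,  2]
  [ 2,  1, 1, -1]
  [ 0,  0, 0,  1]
x^2 - 2*x + 1

The characteristic polynomial is χ_A(x) = (x - 1)^4, so the eigenvalues are known. The minimal polynomial is
  m_A(x) = Π_λ (x − λ)^{k_λ}
where k_λ is the size of the *largest* Jordan block for λ (equivalently, the smallest k with (A − λI)^k v = 0 for every generalised eigenvector v of λ).

  λ = 1: largest Jordan block has size 2, contributing (x − 1)^2

So m_A(x) = (x - 1)^2 = x^2 - 2*x + 1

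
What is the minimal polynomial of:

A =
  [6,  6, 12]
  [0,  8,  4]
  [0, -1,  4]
x^2 - 12*x + 36

The characteristic polynomial is χ_A(x) = (x - 6)^3, so the eigenvalues are known. The minimal polynomial is
  m_A(x) = Π_λ (x − λ)^{k_λ}
where k_λ is the size of the *largest* Jordan block for λ (equivalently, the smallest k with (A − λI)^k v = 0 for every generalised eigenvector v of λ).

  λ = 6: largest Jordan block has size 2, contributing (x − 6)^2

So m_A(x) = (x - 6)^2 = x^2 - 12*x + 36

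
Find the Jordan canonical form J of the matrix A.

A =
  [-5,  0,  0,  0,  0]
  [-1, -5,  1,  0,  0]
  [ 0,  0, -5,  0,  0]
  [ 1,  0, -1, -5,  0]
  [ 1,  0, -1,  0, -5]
J_2(-5) ⊕ J_1(-5) ⊕ J_1(-5) ⊕ J_1(-5)

The characteristic polynomial is
  det(x·I − A) = x^5 + 25*x^4 + 250*x^3 + 1250*x^2 + 3125*x + 3125 = (x + 5)^5

Eigenvalues and multiplicities (the geometric multiplicity of λ is n − rank(A − λI), which equals the number of Jordan blocks for λ):
  λ = -5: algebraic multiplicity = 5, geometric multiplicity = 4

Determining the block sizes for each eigenvalue:
  λ = -5: 4 blocks summing to 5 forces exactly one block of size 2 and the rest size 1 → block sizes [2, 1, 1, 1]

Assembling the blocks gives a Jordan form
J =
  [-5,  1,  0,  0,  0]
  [ 0, -5,  0,  0,  0]
  [ 0,  0, -5,  0,  0]
  [ 0,  0,  0, -5,  0]
  [ 0,  0,  0,  0, -5]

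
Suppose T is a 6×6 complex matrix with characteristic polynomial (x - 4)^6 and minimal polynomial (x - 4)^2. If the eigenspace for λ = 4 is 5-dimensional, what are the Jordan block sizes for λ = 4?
Block sizes for λ = 4: [2, 1, 1, 1, 1]

Step 1 — from the characteristic polynomial, algebraic multiplicity of λ = 4 is 6. From dim ker(T − (4)·I) = 5, there are exactly 5 Jordan blocks for λ = 4.
Step 2 — from the minimal polynomial, the factor (x − 4)^2 tells us the largest block for λ = 4 has size 2.
Step 3 — with total size 6, 5 blocks, and largest block 2, the block sizes (in nonincreasing order) are [2, 1, 1, 1, 1].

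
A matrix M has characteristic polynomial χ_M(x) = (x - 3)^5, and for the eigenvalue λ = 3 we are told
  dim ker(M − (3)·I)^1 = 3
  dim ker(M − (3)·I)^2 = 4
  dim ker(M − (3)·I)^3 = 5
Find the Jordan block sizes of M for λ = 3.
Block sizes for λ = 3: [3, 1, 1]

From the dimensions of kernels of powers, the number of Jordan blocks of size at least j is d_j − d_{j−1} where d_j = dim ker(N^j) (with d_0 = 0). Computing the differences gives [3, 1, 1].
The number of blocks of size exactly k is (#blocks of size ≥ k) − (#blocks of size ≥ k + 1), so the partition is: 2 block(s) of size 1, 1 block(s) of size 3.
In nonincreasing order the block sizes are [3, 1, 1].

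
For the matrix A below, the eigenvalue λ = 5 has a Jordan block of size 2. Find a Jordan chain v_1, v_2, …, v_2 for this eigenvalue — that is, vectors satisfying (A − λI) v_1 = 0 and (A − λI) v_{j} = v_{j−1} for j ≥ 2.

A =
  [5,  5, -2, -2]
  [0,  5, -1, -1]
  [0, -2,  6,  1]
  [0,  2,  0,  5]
A Jordan chain for λ = 5 of length 2:
v_1 = (5, 0, -2, 2)ᵀ
v_2 = (0, 1, 0, 0)ᵀ

Let N = A − (5)·I. We want v_2 with N^2 v_2 = 0 but N^1 v_2 ≠ 0; then v_{j-1} := N · v_j for j = 2, …, 2.

Pick v_2 = (0, 1, 0, 0)ᵀ.
Then v_1 = N · v_2 = (5, 0, -2, 2)ᵀ.

Sanity check: (A − (5)·I) v_1 = (0, 0, 0, 0)ᵀ = 0. ✓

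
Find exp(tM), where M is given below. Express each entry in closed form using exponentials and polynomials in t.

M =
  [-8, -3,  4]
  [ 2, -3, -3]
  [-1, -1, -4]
e^{tM} =
  [-t^2*exp(-5*t)/2 - 3*t*exp(-5*t) + exp(-5*t), -t^2*exp(-5*t)/2 - 3*t*exp(-5*t), t^2*exp(-5*t)/2 + 4*t*exp(-5*t)]
  [t^2*exp(-5*t)/2 + 2*t*exp(-5*t), t^2*exp(-5*t)/2 + 2*t*exp(-5*t) + exp(-5*t), -t^2*exp(-5*t)/2 - 3*t*exp(-5*t)]
  [-t*exp(-5*t), -t*exp(-5*t), t*exp(-5*t) + exp(-5*t)]

Strategy: write M = P · J · P⁻¹ where J is a Jordan canonical form, so e^{tM} = P · e^{tJ} · P⁻¹, and e^{tJ} can be computed block-by-block.

M has Jordan form
J =
  [-5,  1,  0]
  [ 0, -5,  1]
  [ 0,  0, -5]
(up to reordering of blocks).

Per-block formulas:
  For a 3×3 Jordan block J_3(-5): exp(t · J_3(-5)) = e^(-5t)·(I + t·N + (t^2/2)·N^2), where N is the 3×3 nilpotent shift.

After assembling e^{tJ} and conjugating by P, we get:

e^{tM} =
  [-t^2*exp(-5*t)/2 - 3*t*exp(-5*t) + exp(-5*t), -t^2*exp(-5*t)/2 - 3*t*exp(-5*t), t^2*exp(-5*t)/2 + 4*t*exp(-5*t)]
  [t^2*exp(-5*t)/2 + 2*t*exp(-5*t), t^2*exp(-5*t)/2 + 2*t*exp(-5*t) + exp(-5*t), -t^2*exp(-5*t)/2 - 3*t*exp(-5*t)]
  [-t*exp(-5*t), -t*exp(-5*t), t*exp(-5*t) + exp(-5*t)]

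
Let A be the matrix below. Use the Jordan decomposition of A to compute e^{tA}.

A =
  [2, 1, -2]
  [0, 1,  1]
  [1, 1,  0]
e^{tA} =
  [-t^2*exp(t)/2 + t*exp(t) + exp(t), -t^2*exp(t)/2 + t*exp(t), t^2*exp(t)/2 - 2*t*exp(t)]
  [t^2*exp(t)/2, t^2*exp(t)/2 + exp(t), -t^2*exp(t)/2 + t*exp(t)]
  [t*exp(t), t*exp(t), -t*exp(t) + exp(t)]

Strategy: write A = P · J · P⁻¹ where J is a Jordan canonical form, so e^{tA} = P · e^{tJ} · P⁻¹, and e^{tJ} can be computed block-by-block.

A has Jordan form
J =
  [1, 1, 0]
  [0, 1, 1]
  [0, 0, 1]
(up to reordering of blocks).

Per-block formulas:
  For a 3×3 Jordan block J_3(1): exp(t · J_3(1)) = e^(1t)·(I + t·N + (t^2/2)·N^2), where N is the 3×3 nilpotent shift.

After assembling e^{tJ} and conjugating by P, we get:

e^{tA} =
  [-t^2*exp(t)/2 + t*exp(t) + exp(t), -t^2*exp(t)/2 + t*exp(t), t^2*exp(t)/2 - 2*t*exp(t)]
  [t^2*exp(t)/2, t^2*exp(t)/2 + exp(t), -t^2*exp(t)/2 + t*exp(t)]
  [t*exp(t), t*exp(t), -t*exp(t) + exp(t)]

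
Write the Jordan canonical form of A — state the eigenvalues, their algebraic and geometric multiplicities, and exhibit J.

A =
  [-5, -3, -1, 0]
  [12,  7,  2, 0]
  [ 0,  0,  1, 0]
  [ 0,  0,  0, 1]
J_2(1) ⊕ J_1(1) ⊕ J_1(1)

The characteristic polynomial is
  det(x·I − A) = x^4 - 4*x^3 + 6*x^2 - 4*x + 1 = (x - 1)^4

Eigenvalues and multiplicities (the geometric multiplicity of λ is n − rank(A − λI), which equals the number of Jordan blocks for λ):
  λ = 1: algebraic multiplicity = 4, geometric multiplicity = 3

Determining the block sizes for each eigenvalue:
  λ = 1: 3 blocks summing to 4 forces exactly one block of size 2 and the rest size 1 → block sizes [2, 1, 1]

Assembling the blocks gives a Jordan form
J =
  [1, 1, 0, 0]
  [0, 1, 0, 0]
  [0, 0, 1, 0]
  [0, 0, 0, 1]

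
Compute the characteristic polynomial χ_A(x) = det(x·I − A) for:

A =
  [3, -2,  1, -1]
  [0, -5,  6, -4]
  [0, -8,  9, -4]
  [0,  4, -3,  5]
x^4 - 12*x^3 + 54*x^2 - 108*x + 81

Expanding det(x·I − A) (e.g. by cofactor expansion or by noting that A is similar to its Jordan form J, which has the same characteristic polynomial as A) gives
  χ_A(x) = x^4 - 12*x^3 + 54*x^2 - 108*x + 81
which factors as (x - 3)^4. The eigenvalues (with algebraic multiplicities) are λ = 3 with multiplicity 4.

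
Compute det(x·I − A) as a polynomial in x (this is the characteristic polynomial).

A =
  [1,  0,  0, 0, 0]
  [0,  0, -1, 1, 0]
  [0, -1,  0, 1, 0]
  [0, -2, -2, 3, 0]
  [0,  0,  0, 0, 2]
x^5 - 6*x^4 + 14*x^3 - 16*x^2 + 9*x - 2

Expanding det(x·I − A) (e.g. by cofactor expansion or by noting that A is similar to its Jordan form J, which has the same characteristic polynomial as A) gives
  χ_A(x) = x^5 - 6*x^4 + 14*x^3 - 16*x^2 + 9*x - 2
which factors as (x - 2)*(x - 1)^4. The eigenvalues (with algebraic multiplicities) are λ = 1 with multiplicity 4, λ = 2 with multiplicity 1.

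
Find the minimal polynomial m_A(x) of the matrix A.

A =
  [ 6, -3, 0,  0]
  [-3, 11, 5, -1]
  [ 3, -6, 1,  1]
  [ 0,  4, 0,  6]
x^3 - 18*x^2 + 108*x - 216

The characteristic polynomial is χ_A(x) = (x - 6)^4, so the eigenvalues are known. The minimal polynomial is
  m_A(x) = Π_λ (x − λ)^{k_λ}
where k_λ is the size of the *largest* Jordan block for λ (equivalently, the smallest k with (A − λI)^k v = 0 for every generalised eigenvector v of λ).

  λ = 6: largest Jordan block has size 3, contributing (x − 6)^3

So m_A(x) = (x - 6)^3 = x^3 - 18*x^2 + 108*x - 216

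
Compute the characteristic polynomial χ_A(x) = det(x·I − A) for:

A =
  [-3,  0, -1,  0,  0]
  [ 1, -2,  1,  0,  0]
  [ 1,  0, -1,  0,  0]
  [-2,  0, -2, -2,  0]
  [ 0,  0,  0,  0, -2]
x^5 + 10*x^4 + 40*x^3 + 80*x^2 + 80*x + 32

Expanding det(x·I − A) (e.g. by cofactor expansion or by noting that A is similar to its Jordan form J, which has the same characteristic polynomial as A) gives
  χ_A(x) = x^5 + 10*x^4 + 40*x^3 + 80*x^2 + 80*x + 32
which factors as (x + 2)^5. The eigenvalues (with algebraic multiplicities) are λ = -2 with multiplicity 5.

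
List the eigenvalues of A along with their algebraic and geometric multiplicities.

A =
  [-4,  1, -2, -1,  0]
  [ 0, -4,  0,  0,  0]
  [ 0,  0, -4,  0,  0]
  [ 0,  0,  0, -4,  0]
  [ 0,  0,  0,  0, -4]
λ = -4: alg = 5, geom = 4

Step 1 — factor the characteristic polynomial to read off the algebraic multiplicities:
  χ_A(x) = (x + 4)^5

Step 2 — compute geometric multiplicities via the rank-nullity identity g(λ) = n − rank(A − λI):
  rank(A − (-4)·I) = 1, so dim ker(A − (-4)·I) = n − 1 = 4

Summary:
  λ = -4: algebraic multiplicity = 5, geometric multiplicity = 4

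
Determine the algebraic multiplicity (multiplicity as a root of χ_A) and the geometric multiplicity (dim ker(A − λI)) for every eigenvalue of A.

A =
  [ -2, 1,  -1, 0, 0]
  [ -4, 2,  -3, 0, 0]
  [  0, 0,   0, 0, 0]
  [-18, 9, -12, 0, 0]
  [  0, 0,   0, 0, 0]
λ = 0: alg = 5, geom = 3

Step 1 — factor the characteristic polynomial to read off the algebraic multiplicities:
  χ_A(x) = x^5

Step 2 — compute geometric multiplicities via the rank-nullity identity g(λ) = n − rank(A − λI):
  rank(A − (0)·I) = 2, so dim ker(A − (0)·I) = n − 2 = 3

Summary:
  λ = 0: algebraic multiplicity = 5, geometric multiplicity = 3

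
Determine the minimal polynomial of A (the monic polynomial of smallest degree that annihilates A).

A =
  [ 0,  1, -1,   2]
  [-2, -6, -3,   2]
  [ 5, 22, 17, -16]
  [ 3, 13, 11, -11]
x^4 - 6*x^2 - 8*x - 3

The characteristic polynomial is χ_A(x) = (x - 3)*(x + 1)^3, so the eigenvalues are known. The minimal polynomial is
  m_A(x) = Π_λ (x − λ)^{k_λ}
where k_λ is the size of the *largest* Jordan block for λ (equivalently, the smallest k with (A − λI)^k v = 0 for every generalised eigenvector v of λ).

  λ = -1: largest Jordan block has size 3, contributing (x + 1)^3
  λ = 3: largest Jordan block has size 1, contributing (x − 3)

So m_A(x) = (x - 3)*(x + 1)^3 = x^4 - 6*x^2 - 8*x - 3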